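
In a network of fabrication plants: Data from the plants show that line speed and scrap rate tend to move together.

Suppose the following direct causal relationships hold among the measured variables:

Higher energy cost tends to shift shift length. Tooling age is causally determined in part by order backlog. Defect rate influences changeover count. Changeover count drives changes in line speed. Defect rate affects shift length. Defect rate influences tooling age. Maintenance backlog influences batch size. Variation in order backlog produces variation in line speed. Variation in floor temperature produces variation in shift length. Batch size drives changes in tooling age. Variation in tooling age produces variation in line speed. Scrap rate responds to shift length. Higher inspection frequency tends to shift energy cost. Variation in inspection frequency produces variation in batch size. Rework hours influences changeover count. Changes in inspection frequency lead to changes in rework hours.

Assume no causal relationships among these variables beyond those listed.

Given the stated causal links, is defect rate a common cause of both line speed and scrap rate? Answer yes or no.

Defect rate has a causal path to line speed (defect rate → changeover count → line speed) and to scrap rate (defect rate → shift length → scrap rate), so it is a common cause of both — a confounder.

yes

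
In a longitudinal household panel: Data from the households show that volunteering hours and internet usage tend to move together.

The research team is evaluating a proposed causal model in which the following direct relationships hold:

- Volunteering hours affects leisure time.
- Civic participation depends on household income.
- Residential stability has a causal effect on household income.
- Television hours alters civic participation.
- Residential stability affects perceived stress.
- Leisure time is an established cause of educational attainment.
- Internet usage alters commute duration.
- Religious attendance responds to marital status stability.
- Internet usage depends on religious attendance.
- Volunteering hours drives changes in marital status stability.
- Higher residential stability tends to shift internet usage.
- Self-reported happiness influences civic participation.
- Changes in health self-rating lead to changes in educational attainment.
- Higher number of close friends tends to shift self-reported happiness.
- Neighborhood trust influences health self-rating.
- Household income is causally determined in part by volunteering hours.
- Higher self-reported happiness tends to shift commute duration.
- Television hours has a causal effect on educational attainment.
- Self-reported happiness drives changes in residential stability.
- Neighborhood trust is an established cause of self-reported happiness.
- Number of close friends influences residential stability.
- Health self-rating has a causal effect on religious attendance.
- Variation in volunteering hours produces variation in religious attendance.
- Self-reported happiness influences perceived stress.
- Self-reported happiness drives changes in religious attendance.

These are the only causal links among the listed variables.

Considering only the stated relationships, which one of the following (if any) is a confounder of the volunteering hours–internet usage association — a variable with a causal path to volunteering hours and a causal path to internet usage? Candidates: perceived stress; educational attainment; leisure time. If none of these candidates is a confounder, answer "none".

None of the listed candidates has causal paths to both volunteering hours and internet usage in the stated relationships, so none is a common cause.

none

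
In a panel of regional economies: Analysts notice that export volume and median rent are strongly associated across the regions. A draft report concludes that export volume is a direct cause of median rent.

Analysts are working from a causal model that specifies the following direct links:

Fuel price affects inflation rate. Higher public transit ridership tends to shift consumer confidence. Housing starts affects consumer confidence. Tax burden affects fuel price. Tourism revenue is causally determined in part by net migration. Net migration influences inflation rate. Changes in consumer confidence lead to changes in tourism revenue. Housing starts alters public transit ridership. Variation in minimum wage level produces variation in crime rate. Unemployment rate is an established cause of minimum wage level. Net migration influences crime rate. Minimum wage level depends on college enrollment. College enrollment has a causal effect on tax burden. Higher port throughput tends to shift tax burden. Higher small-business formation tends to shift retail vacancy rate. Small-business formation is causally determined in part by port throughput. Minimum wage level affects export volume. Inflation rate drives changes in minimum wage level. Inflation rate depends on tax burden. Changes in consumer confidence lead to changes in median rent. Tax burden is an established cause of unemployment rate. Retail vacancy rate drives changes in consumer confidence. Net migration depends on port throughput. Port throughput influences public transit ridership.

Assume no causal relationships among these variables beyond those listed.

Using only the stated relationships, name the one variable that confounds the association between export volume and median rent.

Port throughput has a causal path to export volume (port throughput → tax burden → unemployment rate → minimum wage level → export volume) and a separate causal path to median rent (port throughput → public transit ridership → consumer confidence → median rent), so it is a common cause of both.
No stated relationship gives export volume a causal route to median rent, so the correlation is explained by the shared upstream cause rather than a direct effect.

port throughput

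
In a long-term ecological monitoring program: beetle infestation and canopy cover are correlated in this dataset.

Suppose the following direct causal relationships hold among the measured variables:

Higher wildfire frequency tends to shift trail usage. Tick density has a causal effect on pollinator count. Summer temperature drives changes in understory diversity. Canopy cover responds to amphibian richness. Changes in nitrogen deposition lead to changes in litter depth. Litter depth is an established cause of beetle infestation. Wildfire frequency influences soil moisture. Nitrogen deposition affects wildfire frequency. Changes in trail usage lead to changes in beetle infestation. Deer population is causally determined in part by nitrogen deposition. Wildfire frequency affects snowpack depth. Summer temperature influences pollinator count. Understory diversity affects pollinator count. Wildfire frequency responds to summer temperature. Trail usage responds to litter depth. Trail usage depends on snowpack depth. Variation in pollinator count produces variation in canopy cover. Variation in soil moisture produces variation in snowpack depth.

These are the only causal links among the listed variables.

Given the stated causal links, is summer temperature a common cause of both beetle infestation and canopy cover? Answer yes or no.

yes

Summer temperature has a causal path to beetle infestation (summer temperature → wildfire frequency → trail usage → beetle infestation) and to canopy cover (summer temperature → pollinator count → canopy cover), so it is a common cause of both — a confounder.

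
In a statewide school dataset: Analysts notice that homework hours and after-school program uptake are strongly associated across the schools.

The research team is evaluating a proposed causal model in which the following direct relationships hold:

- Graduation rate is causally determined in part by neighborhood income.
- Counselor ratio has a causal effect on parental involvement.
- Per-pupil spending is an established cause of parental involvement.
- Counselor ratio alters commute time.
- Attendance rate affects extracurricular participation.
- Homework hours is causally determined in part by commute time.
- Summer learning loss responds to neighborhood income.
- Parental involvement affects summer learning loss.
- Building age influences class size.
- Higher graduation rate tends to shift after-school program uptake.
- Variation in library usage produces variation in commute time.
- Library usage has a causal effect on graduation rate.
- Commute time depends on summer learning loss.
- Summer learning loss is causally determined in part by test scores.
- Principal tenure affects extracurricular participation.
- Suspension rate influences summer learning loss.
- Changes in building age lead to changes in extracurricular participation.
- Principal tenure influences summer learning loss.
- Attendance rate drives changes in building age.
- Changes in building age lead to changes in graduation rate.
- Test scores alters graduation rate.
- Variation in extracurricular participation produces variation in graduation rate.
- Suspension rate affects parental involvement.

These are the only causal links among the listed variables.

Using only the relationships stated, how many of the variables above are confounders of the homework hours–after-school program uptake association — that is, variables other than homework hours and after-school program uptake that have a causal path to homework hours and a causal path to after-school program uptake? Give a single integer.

4

The common causes are: library usage (to homework hours via library usage → commute time → homework hours; to after-school program uptake via library usage → graduation rate → after-school program uptake); neighborhood income (to homework hours via neighborhood income → summer learning loss → commute time → homework hours; to after-school program uptake via neighborhood income → graduation rate → after-school program uptake); principal tenure (to homework hours via principal tenure → summer learning loss → commute time → homework hours; to after-school program uptake via principal tenure → extracurricular participation → graduation rate → after-school program uptake); test scores (to homework hours via test scores → summer learning loss → commute time → homework hours; to after-school program uptake via test scores → graduation rate → after-school program uptake).
Every other variable lacks a causal path to at least one of homework hours and after-school program uptake.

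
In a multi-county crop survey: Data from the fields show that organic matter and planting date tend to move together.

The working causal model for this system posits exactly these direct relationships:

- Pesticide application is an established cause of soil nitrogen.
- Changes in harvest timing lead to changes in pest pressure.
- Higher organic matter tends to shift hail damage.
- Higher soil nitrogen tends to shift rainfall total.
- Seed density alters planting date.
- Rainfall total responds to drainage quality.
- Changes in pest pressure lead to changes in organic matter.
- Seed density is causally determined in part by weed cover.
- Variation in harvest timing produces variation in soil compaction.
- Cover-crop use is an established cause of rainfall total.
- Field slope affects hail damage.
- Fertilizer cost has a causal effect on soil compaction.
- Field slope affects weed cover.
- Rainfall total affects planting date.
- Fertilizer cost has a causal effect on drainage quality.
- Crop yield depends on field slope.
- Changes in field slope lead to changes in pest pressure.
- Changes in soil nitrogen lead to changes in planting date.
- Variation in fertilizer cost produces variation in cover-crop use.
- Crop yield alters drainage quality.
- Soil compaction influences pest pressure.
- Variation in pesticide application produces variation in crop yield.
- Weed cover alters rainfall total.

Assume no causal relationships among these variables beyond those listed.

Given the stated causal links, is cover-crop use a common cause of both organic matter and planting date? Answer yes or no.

Cover-crop use has no stated causal path to organic matter. A confounder must cause both variables, so cover-crop use does not qualify.

no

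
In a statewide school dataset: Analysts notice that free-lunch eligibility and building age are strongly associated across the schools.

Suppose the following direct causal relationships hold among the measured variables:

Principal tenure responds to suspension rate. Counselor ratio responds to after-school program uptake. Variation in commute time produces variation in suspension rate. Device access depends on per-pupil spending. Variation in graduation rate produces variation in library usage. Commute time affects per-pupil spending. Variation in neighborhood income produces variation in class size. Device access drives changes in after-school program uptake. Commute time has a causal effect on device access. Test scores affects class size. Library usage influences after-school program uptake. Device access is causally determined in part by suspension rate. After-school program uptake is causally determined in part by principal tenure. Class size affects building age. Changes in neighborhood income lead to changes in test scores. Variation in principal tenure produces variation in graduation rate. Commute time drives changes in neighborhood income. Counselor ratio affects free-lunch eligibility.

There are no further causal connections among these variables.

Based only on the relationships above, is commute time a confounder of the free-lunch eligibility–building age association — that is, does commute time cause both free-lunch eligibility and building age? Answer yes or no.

yes

Commute time has a causal path to free-lunch eligibility (commute time → device access → after-school program uptake → counselor ratio → free-lunch eligibility) and to building age (commute time → neighborhood income → class size → building age), so it is a common cause of both — a confounder.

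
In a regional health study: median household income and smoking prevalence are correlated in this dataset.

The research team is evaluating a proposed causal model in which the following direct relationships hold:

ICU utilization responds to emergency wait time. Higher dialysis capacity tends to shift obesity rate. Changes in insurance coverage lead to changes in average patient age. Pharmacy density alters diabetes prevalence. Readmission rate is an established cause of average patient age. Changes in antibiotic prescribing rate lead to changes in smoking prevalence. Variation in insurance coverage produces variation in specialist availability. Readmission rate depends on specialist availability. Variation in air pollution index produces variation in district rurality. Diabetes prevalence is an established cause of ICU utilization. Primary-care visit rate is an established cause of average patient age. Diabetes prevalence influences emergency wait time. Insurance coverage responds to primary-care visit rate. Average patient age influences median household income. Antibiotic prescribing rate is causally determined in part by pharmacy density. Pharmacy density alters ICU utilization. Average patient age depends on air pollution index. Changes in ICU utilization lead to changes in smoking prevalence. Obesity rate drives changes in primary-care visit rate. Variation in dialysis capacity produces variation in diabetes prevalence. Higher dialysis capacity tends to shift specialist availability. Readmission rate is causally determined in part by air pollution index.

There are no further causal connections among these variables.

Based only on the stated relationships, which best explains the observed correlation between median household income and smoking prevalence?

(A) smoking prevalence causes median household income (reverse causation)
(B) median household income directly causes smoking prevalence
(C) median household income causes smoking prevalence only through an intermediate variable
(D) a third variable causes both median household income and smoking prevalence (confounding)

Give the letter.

Dialysis capacity causes median household income (dialysis capacity → obesity rate → primary-care visit rate → average patient age → median household income) and smoking prevalence (dialysis capacity → diabetes prevalence → ICU utilization → smoking prevalence) — a common cause creating the correlation.
There is no stated path from median household income to smoking prevalence or from smoking prevalence to median household income, so neither direct nor reverse causation applies.

D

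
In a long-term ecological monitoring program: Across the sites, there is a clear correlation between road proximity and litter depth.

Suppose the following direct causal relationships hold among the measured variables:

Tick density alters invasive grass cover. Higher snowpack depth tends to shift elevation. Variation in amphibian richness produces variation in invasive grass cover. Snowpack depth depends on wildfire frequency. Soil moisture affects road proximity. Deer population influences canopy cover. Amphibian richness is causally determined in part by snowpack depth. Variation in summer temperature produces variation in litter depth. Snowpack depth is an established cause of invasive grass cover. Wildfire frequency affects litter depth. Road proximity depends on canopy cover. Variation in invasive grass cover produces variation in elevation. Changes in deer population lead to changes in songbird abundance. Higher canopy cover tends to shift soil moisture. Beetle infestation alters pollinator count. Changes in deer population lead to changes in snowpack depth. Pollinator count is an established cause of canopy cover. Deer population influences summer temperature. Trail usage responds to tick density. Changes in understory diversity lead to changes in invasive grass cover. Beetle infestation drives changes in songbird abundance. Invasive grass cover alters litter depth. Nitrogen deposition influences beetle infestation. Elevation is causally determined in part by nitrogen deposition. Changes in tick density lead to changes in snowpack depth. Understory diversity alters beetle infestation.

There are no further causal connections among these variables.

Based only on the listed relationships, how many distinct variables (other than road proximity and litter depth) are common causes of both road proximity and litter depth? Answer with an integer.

The common causes are: deer population (to road proximity via deer population → canopy cover → road proximity; to litter depth via deer population → summer temperature → litter depth); understory diversity (to road proximity via understory diversity → beetle infestation → pollinator count → canopy cover → road proximity; to litter depth via understory diversity → invasive grass cover → litter depth).
Every other variable lacks a causal path to at least one of road proximity and litter depth.

2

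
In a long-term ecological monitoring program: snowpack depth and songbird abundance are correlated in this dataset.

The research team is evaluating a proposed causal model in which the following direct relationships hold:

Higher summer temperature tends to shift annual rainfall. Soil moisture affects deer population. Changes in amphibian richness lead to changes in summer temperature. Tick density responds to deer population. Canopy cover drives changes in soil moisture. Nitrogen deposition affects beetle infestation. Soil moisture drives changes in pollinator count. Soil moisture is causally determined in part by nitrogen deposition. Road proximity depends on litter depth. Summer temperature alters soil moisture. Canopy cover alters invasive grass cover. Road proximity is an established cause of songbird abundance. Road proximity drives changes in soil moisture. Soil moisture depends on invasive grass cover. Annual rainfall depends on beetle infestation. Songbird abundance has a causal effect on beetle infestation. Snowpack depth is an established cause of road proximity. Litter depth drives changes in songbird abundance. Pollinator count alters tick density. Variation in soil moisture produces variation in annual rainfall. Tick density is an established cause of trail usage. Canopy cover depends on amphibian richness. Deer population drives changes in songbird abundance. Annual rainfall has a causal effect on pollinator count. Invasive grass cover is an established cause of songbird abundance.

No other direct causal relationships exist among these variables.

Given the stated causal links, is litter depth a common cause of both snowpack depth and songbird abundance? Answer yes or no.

Litter depth has no stated causal path to snowpack depth. A confounder must cause both variables, so litter depth does not qualify.

no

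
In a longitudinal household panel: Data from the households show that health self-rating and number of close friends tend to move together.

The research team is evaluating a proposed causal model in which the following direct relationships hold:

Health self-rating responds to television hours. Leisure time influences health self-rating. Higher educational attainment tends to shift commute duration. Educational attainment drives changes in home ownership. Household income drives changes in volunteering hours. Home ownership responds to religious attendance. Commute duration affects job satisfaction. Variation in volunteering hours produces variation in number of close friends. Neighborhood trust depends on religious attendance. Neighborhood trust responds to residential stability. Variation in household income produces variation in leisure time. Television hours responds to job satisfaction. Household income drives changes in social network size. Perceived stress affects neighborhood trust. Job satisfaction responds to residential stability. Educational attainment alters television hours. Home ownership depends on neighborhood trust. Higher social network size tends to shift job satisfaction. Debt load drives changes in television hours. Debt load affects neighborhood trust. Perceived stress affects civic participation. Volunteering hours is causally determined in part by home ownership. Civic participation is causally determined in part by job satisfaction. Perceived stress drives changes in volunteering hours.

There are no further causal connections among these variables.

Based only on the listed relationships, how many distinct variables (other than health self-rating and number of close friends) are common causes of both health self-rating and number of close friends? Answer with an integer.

The common causes are: debt load (to health self-rating via debt load → television hours → health self-rating; to number of close friends via debt load → neighborhood trust → home ownership → volunteering hours → number of close friends); educational attainment (to health self-rating via educational attainment → television hours → health self-rating; to number of close friends via educational attainment → home ownership → volunteering hours → number of close friends); household income (to health self-rating via household income → leisure time → health self-rating; to number of close friends via household income → volunteering hours → number of close friends); residential stability (to health self-rating via residential stability → job satisfaction → television hours → health self-rating; to number of close friends via residential stability → neighborhood trust → home ownership → volunteering hours → number of close friends).
Every other variable lacks a causal path to at least one of health self-rating and number of close friends.

4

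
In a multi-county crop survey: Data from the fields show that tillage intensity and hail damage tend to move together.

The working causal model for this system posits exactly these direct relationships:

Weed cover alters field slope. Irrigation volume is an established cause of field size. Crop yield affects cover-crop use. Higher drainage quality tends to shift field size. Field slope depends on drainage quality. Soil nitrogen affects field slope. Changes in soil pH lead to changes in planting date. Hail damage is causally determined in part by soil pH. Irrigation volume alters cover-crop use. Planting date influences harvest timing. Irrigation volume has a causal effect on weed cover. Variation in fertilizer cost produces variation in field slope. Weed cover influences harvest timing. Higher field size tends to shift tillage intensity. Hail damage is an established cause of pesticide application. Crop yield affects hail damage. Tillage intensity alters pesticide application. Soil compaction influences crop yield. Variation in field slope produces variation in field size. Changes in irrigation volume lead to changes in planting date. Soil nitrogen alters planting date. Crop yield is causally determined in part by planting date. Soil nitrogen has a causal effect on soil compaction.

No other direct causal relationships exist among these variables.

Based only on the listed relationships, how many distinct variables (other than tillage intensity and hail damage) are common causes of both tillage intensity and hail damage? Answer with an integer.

2

The common causes are: irrigation volume (to tillage intensity via irrigation volume → field size → tillage intensity; to hail damage via irrigation volume → planting date → crop yield → hail damage); soil nitrogen (to tillage intensity via soil nitrogen → field slope → field size → tillage intensity; to hail damage via soil nitrogen → soil compaction → crop yield → hail damage).
Every other variable lacks a causal path to at least one of tillage intensity and hail damage.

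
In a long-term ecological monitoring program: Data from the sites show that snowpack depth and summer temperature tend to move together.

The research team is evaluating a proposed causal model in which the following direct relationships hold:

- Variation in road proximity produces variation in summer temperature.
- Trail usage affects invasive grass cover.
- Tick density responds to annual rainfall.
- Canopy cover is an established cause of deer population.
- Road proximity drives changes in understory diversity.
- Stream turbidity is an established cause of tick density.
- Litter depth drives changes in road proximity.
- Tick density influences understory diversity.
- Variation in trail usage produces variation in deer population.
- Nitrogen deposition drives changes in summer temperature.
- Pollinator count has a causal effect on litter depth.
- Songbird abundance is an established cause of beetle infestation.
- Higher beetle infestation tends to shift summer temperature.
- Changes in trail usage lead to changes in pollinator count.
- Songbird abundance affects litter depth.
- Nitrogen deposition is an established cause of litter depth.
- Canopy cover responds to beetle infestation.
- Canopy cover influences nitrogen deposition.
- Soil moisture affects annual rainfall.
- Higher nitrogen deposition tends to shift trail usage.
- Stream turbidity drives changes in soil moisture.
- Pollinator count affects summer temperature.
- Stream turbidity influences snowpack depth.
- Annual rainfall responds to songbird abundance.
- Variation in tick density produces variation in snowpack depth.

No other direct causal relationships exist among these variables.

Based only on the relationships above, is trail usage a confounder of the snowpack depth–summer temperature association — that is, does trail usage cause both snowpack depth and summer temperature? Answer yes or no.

Trail usage has no stated causal path to snowpack depth. A confounder must cause both variables, so trail usage does not qualify.

no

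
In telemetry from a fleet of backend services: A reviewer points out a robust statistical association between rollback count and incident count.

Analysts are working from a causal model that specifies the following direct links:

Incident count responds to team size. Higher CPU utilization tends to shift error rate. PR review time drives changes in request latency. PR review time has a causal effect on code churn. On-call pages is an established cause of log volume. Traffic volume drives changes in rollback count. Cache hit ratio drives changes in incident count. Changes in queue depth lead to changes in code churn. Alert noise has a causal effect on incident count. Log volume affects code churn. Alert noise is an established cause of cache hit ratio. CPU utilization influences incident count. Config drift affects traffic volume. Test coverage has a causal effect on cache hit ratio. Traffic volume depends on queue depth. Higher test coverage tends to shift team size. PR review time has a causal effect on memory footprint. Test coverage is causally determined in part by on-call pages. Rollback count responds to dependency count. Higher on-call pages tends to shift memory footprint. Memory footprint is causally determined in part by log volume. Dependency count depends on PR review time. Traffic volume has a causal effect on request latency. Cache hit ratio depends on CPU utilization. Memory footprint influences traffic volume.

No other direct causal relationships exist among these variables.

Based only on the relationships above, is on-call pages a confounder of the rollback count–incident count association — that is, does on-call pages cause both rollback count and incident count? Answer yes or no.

yes

On-call pages has a causal path to rollback count (on-call pages → memory footprint → traffic volume → rollback count) and to incident count (on-call pages → test coverage → cache hit ratio → incident count), so it is a common cause of both — a confounder.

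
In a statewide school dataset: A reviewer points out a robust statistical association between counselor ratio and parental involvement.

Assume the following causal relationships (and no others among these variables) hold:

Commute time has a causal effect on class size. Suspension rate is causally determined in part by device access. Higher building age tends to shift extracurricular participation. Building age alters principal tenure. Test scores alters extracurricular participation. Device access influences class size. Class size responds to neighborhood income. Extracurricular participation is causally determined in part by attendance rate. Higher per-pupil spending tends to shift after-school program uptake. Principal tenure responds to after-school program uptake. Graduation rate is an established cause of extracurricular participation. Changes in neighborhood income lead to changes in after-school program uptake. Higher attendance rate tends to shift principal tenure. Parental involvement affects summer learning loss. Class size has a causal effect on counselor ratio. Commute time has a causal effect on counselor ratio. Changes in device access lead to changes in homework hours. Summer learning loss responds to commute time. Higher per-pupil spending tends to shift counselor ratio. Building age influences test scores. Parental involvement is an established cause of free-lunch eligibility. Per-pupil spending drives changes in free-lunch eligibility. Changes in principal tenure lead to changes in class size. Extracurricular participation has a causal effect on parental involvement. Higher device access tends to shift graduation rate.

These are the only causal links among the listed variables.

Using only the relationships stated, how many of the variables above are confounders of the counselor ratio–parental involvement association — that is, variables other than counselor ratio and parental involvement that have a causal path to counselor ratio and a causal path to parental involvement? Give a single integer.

3

The common causes are: attendance rate (to counselor ratio via attendance rate → principal tenure → class size → counselor ratio; to parental involvement via attendance rate → extracurricular participation → parental involvement); building age (to counselor ratio via building age → principal tenure → class size → counselor ratio; to parental involvement via building age → extracurricular participation → parental involvement); device access (to counselor ratio via device access → class size → counselor ratio; to parental involvement via device access → graduation rate → extracurricular participation → parental involvement).
Every other variable lacks a causal path to at least one of counselor ratio and parental involvement.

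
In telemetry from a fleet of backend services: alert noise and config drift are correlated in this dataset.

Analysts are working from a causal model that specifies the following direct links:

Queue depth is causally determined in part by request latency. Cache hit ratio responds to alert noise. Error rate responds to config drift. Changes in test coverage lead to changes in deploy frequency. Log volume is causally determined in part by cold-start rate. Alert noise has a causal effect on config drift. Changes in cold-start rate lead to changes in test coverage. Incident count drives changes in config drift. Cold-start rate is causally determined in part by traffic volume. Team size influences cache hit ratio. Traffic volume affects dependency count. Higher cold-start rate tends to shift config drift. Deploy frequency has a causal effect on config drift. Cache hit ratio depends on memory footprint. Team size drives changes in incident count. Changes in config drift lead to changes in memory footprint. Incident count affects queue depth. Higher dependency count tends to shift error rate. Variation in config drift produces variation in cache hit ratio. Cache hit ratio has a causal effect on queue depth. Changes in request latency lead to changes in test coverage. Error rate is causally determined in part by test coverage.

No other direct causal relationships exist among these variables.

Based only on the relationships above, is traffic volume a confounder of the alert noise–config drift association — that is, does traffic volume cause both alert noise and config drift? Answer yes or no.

Traffic volume has no stated causal path to alert noise. A confounder must cause both variables, so traffic volume does not qualify.

no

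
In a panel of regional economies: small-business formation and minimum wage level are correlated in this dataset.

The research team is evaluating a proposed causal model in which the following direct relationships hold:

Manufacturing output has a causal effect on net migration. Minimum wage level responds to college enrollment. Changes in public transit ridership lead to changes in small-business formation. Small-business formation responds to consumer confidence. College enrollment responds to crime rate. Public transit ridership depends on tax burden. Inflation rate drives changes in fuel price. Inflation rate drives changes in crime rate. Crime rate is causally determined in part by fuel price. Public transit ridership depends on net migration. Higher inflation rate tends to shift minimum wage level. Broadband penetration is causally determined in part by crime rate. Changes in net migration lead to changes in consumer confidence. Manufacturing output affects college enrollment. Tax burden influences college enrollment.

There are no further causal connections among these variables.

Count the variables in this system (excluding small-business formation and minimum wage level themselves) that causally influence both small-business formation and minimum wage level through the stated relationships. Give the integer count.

2

The common causes are: manufacturing output (to small-business formation via manufacturing output → net migration → consumer confidence → small-business formation; to minimum wage level via manufacturing output → college enrollment → minimum wage level); tax burden (to small-business formation via tax burden → public transit ridership → small-business formation; to minimum wage level via tax burden → college enrollment → minimum wage level).
Every other variable lacks a causal path to at least one of small-business formation and minimum wage level.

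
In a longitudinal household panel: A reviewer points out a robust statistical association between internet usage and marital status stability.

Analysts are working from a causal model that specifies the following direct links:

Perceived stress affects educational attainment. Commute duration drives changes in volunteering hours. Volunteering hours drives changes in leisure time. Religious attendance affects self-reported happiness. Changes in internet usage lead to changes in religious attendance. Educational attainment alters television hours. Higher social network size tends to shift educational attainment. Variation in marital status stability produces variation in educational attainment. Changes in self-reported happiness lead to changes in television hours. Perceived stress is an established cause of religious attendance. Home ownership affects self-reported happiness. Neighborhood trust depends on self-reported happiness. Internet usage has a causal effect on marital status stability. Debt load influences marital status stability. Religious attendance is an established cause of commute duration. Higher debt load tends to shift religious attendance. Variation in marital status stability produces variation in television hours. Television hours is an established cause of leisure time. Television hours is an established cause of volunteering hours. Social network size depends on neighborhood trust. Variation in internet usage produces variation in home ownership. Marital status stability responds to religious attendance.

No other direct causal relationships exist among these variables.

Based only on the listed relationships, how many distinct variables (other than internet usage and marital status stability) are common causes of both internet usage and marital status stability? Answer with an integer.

0

No listed variable has a causal path to both internet usage and marital status stability, so there are no common causes.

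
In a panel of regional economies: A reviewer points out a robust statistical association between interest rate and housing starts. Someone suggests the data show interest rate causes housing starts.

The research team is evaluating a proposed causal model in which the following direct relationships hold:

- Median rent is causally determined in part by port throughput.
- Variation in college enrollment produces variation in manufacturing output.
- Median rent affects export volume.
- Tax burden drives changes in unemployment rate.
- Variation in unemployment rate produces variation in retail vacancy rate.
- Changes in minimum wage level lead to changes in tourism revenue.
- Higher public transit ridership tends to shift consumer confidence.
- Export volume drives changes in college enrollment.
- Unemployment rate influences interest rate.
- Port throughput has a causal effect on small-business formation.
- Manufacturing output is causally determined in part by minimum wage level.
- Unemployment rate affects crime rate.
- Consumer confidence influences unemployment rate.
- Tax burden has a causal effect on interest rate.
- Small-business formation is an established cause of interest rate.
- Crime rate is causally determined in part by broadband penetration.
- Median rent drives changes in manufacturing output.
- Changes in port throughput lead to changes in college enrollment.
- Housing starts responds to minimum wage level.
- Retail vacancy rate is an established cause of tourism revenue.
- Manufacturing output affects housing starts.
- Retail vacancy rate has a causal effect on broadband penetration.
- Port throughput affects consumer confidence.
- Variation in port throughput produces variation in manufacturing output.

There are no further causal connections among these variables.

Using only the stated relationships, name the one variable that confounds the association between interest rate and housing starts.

Port throughput has a causal path to interest rate (port throughput → small-business formation → interest rate) and a separate causal path to housing starts (port throughput → manufacturing output → housing starts), so it is a common cause of both.
No stated relationship gives interest rate a causal route to housing starts, so the correlation is explained by the shared upstream cause rather than a direct effect.

port throughput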